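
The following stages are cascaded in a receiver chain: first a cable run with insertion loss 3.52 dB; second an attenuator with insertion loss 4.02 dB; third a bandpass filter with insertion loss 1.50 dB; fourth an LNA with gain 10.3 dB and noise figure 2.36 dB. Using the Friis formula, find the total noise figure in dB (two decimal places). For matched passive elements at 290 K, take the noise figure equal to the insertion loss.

11.40 dB

Convert to linear (a loss of L dB is a gain of −L dB): F_i = 10^(NF_i/10), G_i = 10^(G_i,dB/10)
  Stage 1: F_1 = 10^(3.52/10) = 2.249, G_1 = 10^(−3.52/10) = 0.4446
  Stage 2: F_2 = 10^(4.02/10) = 2.523, G_2 = 10^(−4.02/10) = 0.3963
  Stage 3: F_3 = 10^(1.50/10) = 1.413, G_3 = 10^(−1.50/10) = 0.7079
  Stage 4: F_4 = 10^(2.36/10) = 1.722, G_4 = 10^(10.3/10) = 10.72
Friis cascade:
  F = 2.249 + (2.523 − 1)/0.4446 + (1.413 − 1)/0.1762 + (1.722 − 1)/0.1247 = 13.80
NF = 10 log₁₀(13.80) = 11.40 dB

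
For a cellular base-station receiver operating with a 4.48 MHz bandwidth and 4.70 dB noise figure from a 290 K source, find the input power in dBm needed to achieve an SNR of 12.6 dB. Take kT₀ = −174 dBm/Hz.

Sensitivity = −174 + 10 log₁₀(B) + NF + SNR_min
= −174 + 66.51 + 4.70 + 12.6
= −90.19 dBm → −90.2 dBm

−90.2 dBm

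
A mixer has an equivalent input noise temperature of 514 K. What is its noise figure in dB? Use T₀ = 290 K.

4.43 dB

F = 1 + T_e/T₀ = 1 + 514/290 = 2.77241
NF = 10 log₁₀(2.77241) = 4.43 dB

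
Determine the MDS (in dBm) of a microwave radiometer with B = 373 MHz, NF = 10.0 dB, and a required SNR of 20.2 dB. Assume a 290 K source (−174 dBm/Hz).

Sensitivity = −174 + 10 log₁₀(B) + NF + SNR_min
= −174 + 85.72 + 10.0 + 20.2
= −58.08 dBm → −58.1 dBm

−58.1 dBm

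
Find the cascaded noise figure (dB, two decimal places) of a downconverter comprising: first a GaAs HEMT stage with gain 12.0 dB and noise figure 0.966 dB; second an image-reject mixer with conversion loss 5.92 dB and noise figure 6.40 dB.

Convert to linear (a loss of L dB is a gain of −L dB): F_i = 10^(NF_i/10), G_i = 10^(G_i,dB/10)
  Stage 1: F_1 = 10^(0.966/10) = 1.249, G_1 = 10^(12.0/10) = 15.85
  Stage 2: F_2 = 10^(6.40/10) = 4.365, G_2 = 10^(−5.92/10) = 0.2559
Friis cascade:
  F = 1.249 + (4.365 − 1)/15.85 = 1.461
NF = 10 log₁₀(1.461) = 1.65 dB

1.65 dB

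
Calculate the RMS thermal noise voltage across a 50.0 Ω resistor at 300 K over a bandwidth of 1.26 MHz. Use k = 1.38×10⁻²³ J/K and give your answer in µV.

V_n = √(4kTRB)
4kTRB = 4 × 1.38×10⁻²³ × 300 × 5.00×10¹ × 1.26×10⁶ = 1.04×10⁻¹² V²
V_n = √(1.04×10⁻¹²) = 1.02×10⁻⁶ V = 1.02 µV

1.02 µV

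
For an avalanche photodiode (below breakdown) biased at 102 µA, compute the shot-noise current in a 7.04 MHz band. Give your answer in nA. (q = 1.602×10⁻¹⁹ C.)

15.2 nA

I_n = √(2qI·B)
2qI·B = 2 × 1.602×10⁻¹⁹ × 1.02×10⁻⁴ × 7.04×10⁶ = 2.30×10⁻¹⁶ A²
I_n = √(2.30×10⁻¹⁶) = 1.52×10⁻⁸ A = 15.2 nA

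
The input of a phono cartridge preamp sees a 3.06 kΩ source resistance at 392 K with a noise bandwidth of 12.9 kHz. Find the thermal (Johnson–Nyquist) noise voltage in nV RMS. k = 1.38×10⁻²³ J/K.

V_n = √(4kTRB)
4kTRB = 4 × 1.38×10⁻²³ × 392 × 3.06×10³ × 1.29×10⁴ = 8.54×10⁻¹³ V²
V_n = √(8.54×10⁻¹³) = 9.24×10⁻⁷ V = 924 nV

924 nV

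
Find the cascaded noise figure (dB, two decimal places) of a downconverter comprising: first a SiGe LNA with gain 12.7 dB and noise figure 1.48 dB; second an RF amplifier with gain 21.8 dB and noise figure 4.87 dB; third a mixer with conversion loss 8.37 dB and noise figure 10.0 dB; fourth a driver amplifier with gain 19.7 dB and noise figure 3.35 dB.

1.83 dB

Convert to linear (a loss of L dB is a gain of −L dB): F_i = 10^(NF_i/10), G_i = 10^(G_i,dB/10)
  Stage 1: F_1 = 10^(1.48/10) = 1.406, G_1 = 10^(12.7/10) = 18.62
  Stage 2: F_2 = 10^(4.87/10) = 3.069, G_2 = 10^(21.8/10) = 151.4
  Stage 3: F_3 = 10^(10.0/10) = 10.00, G_3 = 10^(−8.37/10) = 0.1455
  Stage 4: F_4 = 10^(3.35/10) = 2.163, G_4 = 10^(19.7/10) = 93.33
Friis cascade:
  F = 1.406 + (3.069 − 1)/18.62 + (10.00 − 1)/2818 + (2.163 − 1)/410.2 = 1.523
NF = 10 log₁₀(1.523) = 1.83 dB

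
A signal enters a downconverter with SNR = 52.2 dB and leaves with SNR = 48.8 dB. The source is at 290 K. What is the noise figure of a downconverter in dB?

NF (dB) = SNR_in(dB) − SNR_out(dB) when the source is at T₀
NF = 52.2 − 48.8 = 3.4 dB

3.4 dB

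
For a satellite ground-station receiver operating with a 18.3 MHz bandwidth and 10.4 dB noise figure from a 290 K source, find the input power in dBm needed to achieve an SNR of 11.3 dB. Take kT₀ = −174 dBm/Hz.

−79.7 dBm

Sensitivity = −174 + 10 log₁₀(B) + NF + SNR_min
= −174 + 72.62 + 10.4 + 11.3
= −79.68 dBm → −79.7 dBm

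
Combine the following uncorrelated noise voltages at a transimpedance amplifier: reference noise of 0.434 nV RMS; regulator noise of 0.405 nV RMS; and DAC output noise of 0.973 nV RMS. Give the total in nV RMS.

Uncorrelated sources add in power (mean-square): V_tot = √(ΣV_i²)
V_tot = √[(4.34×10⁻¹⁰)² + (4.05×10⁻¹⁰)² + (9.73×10⁻¹⁰)²] = 1.14×10⁻⁹ V = 1.14 nV

1.14 nV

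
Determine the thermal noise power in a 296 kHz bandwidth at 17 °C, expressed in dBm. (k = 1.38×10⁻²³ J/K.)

−119.3 dBm

T = 17 °C + 273.15 = 290.15 K
P_n = kTB = 1.38×10⁻²³ × 290.15 × 2.96×10⁵ = 1.19×10⁻¹⁵ W
In dBm: 10 log₁₀(1.19×10⁻¹⁵ / 10⁻³) = −119.3 dBm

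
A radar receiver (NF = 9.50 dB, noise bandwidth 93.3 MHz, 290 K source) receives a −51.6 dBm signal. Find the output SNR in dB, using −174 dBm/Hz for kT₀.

33.2 dB

Noise floor: N = −174 + 10 log₁₀(B) + NF
10 log₁₀(9.33×10⁷) = 79.7 dB
N = −174 + 79.7 + 9.50 = −84.80 dBm
SNR = P_sig − N = −51.6 − (−84.80) = 33.20 dB → 33.2 dB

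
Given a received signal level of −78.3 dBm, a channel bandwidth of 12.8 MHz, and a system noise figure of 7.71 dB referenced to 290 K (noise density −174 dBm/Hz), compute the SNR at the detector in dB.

Noise floor: N = −174 + 10 log₁₀(B) + NF
10 log₁₀(1.28×10⁷) = 71.07 dB
N = −174 + 71.07 + 7.71 = −95.22 dBm
SNR = P_sig − N = −78.3 − (−95.22) = 16.92 dB → 16.9 dB

16.9 dB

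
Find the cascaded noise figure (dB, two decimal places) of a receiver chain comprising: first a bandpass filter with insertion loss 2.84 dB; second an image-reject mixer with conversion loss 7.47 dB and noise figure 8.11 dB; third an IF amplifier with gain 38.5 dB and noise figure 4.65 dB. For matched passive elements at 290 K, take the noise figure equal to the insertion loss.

15.19 dB

Convert to linear (a loss of L dB is a gain of −L dB): F_i = 10^(NF_i/10), G_i = 10^(G_i,dB/10)
  Stage 1: F_1 = 10^(2.84/10) = 1.923, G_1 = 10^(−2.84/10) = 0.5200
  Stage 2: F_2 = 10^(8.11/10) = 6.471, G_2 = 10^(−7.47/10) = 0.1791
  Stage 3: F_3 = 10^(4.65/10) = 2.917, G_3 = 10^(38.5/10) = 7079
Friis cascade:
  F = 1.923 + (6.471 − 1)/0.5200 + (2.917 − 1)/0.09311 = 33.04
NF = 10 log₁₀(33.04) = 15.19 dB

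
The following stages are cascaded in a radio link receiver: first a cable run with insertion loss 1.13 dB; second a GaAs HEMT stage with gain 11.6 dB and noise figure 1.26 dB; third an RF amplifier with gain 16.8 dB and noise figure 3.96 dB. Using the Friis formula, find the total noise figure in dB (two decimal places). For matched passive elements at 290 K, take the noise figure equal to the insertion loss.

2.71 dB

Convert to linear (a loss of L dB is a gain of −L dB): F_i = 10^(NF_i/10), G_i = 10^(G_i,dB/10)
  Stage 1: F_1 = 10^(1.13/10) = 1.297, G_1 = 10^(−1.13/10) = 0.7709
  Stage 2: F_2 = 10^(1.26/10) = 1.337, G_2 = 10^(11.6/10) = 14.45
  Stage 3: F_3 = 10^(3.96/10) = 2.489, G_3 = 10^(16.8/10) = 47.86
Friis cascade:
  F = 1.297 + (1.337 − 1)/0.7709 + (2.489 − 1)/11.14 = 1.867
NF = 10 log₁₀(1.867) = 2.71 dB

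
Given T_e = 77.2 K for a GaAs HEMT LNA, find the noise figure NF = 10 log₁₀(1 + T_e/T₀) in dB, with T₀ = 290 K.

1.03 dB

F = 1 + T_e/T₀ = 1 + 77.2/290 = 1.26621
NF = 10 log₁₀(1.26621) = 1.03 dB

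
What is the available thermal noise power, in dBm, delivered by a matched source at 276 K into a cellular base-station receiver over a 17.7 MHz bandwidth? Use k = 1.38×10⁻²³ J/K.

−101.7 dBm

P_n = kTB = 1.38×10⁻²³ × 276 × 1.77×10⁷ = 6.74×10⁻¹⁴ W
In dBm: 10 log₁₀(6.74×10⁻¹⁴ / 10⁻³) = −101.7 dBm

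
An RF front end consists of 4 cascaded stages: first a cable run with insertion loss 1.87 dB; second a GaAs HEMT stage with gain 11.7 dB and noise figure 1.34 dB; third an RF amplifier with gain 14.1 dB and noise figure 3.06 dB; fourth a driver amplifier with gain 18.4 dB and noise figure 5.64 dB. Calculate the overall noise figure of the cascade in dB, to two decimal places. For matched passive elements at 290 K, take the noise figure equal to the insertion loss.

Convert to linear (a loss of L dB is a gain of −L dB): F_i = 10^(NF_i/10), G_i = 10^(G_i,dB/10)
  Stage 1: F_1 = 10^(1.87/10) = 1.538, G_1 = 10^(−1.87/10) = 0.6501
  Stage 2: F_2 = 10^(1.34/10) = 1.361, G_2 = 10^(11.7/10) = 14.79
  Stage 3: F_3 = 10^(3.06/10) = 2.023, G_3 = 10^(14.1/10) = 25.70
  Stage 4: F_4 = 10^(5.64/10) = 3.664, G_4 = 10^(18.4/10) = 69.18
Friis cascade:
  F = 1.538 + (1.361 − 1)/0.6501 + (2.023 − 1)/9.616 + (3.664 − 1)/247.2 = 2.211
NF = 10 log₁₀(2.211) = 3.45 dB

3.45 dB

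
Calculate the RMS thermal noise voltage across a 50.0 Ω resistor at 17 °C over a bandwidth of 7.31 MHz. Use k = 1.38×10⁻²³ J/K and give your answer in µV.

2.42 µV

T = 17 °C + 273.15 = 290.15 K
V_n = √(4kTRB)
4kTRB = 4 × 1.38×10⁻²³ × 290.15 × 5.00×10¹ × 7.31×10⁶ = 5.85×10⁻¹² V²
V_n = √(5.85×10⁻¹²) = 2.42×10⁻⁶ V = 2.42 µV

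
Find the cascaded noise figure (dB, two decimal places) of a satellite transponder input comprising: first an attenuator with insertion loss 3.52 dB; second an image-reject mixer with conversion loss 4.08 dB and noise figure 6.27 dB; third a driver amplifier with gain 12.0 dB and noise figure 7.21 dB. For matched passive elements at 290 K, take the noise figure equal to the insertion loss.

Convert to linear (a loss of L dB is a gain of −L dB): F_i = 10^(NF_i/10), G_i = 10^(G_i,dB/10)
  Stage 1: F_1 = 10^(3.52/10) = 2.249, G_1 = 10^(−3.52/10) = 0.4446
  Stage 2: F_2 = 10^(6.27/10) = 4.236, G_2 = 10^(−4.08/10) = 0.3908
  Stage 3: F_3 = 10^(7.21/10) = 5.260, G_3 = 10^(12.0/10) = 15.85
Friis cascade:
  F = 2.249 + (4.236 − 1)/0.4446 + (5.260 − 1)/0.1738 = 34.04
NF = 10 log₁₀(34.04) = 15.32 dB

15.32 dB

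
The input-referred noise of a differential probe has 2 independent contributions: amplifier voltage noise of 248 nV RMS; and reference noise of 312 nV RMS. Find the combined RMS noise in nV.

Uncorrelated sources add in power (mean-square): V_tot = √(ΣV_i²)
V_tot = √[(2.48×10⁻⁷)² + (3.12×10⁻⁷)²] = 3.99×10⁻⁷ V = 399 nV

399 nV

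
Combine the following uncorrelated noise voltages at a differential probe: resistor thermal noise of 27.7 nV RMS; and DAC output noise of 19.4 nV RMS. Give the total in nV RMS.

33.8 nV

Uncorrelated sources add in power (mean-square): V_tot = √(ΣV_i²)
V_tot = √[(2.77×10⁻⁸)² + (1.94×10⁻⁸)²] = 3.38×10⁻⁸ V = 33.8 nV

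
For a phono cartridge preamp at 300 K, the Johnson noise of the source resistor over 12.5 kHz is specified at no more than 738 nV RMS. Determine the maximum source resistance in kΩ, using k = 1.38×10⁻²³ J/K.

Johnson–Nyquist: V_n = √(4kTRB) ⇒ R = V_n² / (4kTB)
4kTB = 4 × 1.38×10⁻²³ × 300 × 1.25×10⁴ = 2.07×10⁻¹⁶
R = (7.38×10⁻⁷)² / 2.07×10⁻¹⁶ = 2.63×10³ Ω = 2.63 kΩ

2.63 kΩ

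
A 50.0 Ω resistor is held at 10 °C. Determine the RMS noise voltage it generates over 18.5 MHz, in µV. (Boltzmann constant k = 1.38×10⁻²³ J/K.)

3.80 µV

T = 10 °C + 273.15 = 283.15 K
V_n = √(4kTRB)
4kTRB = 4 × 1.38×10⁻²³ × 283.15 × 5.00×10¹ × 1.85×10⁷ = 1.45×10⁻¹¹ V²
V_n = √(1.45×10⁻¹¹) = 3.80×10⁻⁶ V = 3.80 µV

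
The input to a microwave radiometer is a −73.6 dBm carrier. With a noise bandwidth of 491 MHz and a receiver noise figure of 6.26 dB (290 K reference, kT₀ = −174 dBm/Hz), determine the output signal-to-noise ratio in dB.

7.2 dB

Noise floor: N = −174 + 10 log₁₀(B) + NF
10 log₁₀(4.91×10⁸) = 86.91 dB
N = −174 + 86.91 + 6.26 = −80.83 dBm
SNR = P_sig − N = −73.6 − (−80.83) = 7.23 dB → 7.2 dB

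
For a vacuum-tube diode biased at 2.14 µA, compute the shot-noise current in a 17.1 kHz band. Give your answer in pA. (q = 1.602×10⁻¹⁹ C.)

108 pA

I_n = √(2qI·B)
2qI·B = 2 × 1.602×10⁻¹⁹ × 2.14×10⁻⁶ × 1.71×10⁴ = 1.17×10⁻²⁰ A²
I_n = √(1.17×10⁻²⁰) = 1.08×10⁻¹⁰ A = 108 pA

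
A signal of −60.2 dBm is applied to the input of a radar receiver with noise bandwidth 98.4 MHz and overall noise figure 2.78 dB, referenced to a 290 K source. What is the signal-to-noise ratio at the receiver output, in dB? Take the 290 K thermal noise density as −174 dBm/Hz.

Noise floor: N = −174 + 10 log₁₀(B) + NF
10 log₁₀(9.84×10⁷) = 79.93 dB
N = −174 + 79.93 + 2.78 = −91.29 dBm
SNR = P_sig − N = −60.2 − (−91.29) = 31.09 dB → 31.1 dB

31.1 dB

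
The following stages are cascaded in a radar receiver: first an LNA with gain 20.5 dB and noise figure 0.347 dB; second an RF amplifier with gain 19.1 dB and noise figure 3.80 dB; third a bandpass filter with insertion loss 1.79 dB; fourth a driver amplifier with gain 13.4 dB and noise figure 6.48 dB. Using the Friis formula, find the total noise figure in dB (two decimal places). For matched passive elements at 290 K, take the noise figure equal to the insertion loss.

Convert to linear (a loss of L dB is a gain of −L dB): F_i = 10^(NF_i/10), G_i = 10^(G_i,dB/10)
  Stage 1: F_1 = 10^(0.347/10) = 1.083, G_1 = 10^(20.5/10) = 112.2
  Stage 2: F_2 = 10^(3.80/10) = 2.399, G_2 = 10^(19.1/10) = 81.28
  Stage 3: F_3 = 10^(1.79/10) = 1.510, G_3 = 10^(−1.79/10) = 0.6622
  Stage 4: F_4 = 10^(6.48/10) = 4.446, G_4 = 10^(13.4/10) = 21.88
Friis cascade:
  F = 1.083 + (2.399 − 1)/112.2 + (1.510 − 1)/9120 + (4.446 − 1)/6039 = 1.096
NF = 10 log₁₀(1.096) = 0.40 dB

0.40 dB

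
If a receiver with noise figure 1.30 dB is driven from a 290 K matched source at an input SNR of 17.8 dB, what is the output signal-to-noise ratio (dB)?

By definition F = SNR_in/SNR_out, so in dB: SNR_out = SNR_in − NF
SNR_out = 17.8 − 1.30 = 16.50 dB

16.50 dB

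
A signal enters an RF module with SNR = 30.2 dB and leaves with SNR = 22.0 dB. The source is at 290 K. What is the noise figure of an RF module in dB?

8.2 dB

NF (dB) = SNR_in(dB) − SNR_out(dB) when the source is at T₀
NF = 30.2 − 22.0 = 8.2 dB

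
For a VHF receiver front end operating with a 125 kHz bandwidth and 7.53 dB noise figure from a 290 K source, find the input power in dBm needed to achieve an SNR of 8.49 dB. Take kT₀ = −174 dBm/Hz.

−107.0 dBm

Sensitivity = −174 + 10 log₁₀(B) + NF + SNR_min
= −174 + 50.97 + 7.53 + 8.49
= −107.01 dBm → −107.0 dBm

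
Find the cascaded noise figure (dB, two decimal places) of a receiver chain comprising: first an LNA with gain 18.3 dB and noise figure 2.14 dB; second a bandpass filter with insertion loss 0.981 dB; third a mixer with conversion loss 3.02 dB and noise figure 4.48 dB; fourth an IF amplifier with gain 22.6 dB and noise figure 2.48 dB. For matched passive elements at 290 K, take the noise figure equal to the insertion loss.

2.31 dB

Convert to linear (a loss of L dB is a gain of −L dB): F_i = 10^(NF_i/10), G_i = 10^(G_i,dB/10)
  Stage 1: F_1 = 10^(2.14/10) = 1.637, G_1 = 10^(18.3/10) = 67.61
  Stage 2: F_2 = 10^(0.981/10) = 1.253, G_2 = 10^(−0.981/10) = 0.7978
  Stage 3: F_3 = 10^(4.48/10) = 2.805, G_3 = 10^(−3.02/10) = 0.4989
  Stage 4: F_4 = 10^(2.48/10) = 1.770, G_4 = 10^(22.6/10) = 182.0
Friis cascade:
  F = 1.637 + (1.253 − 1)/67.61 + (2.805 − 1)/53.94 + (1.770 − 1)/26.91 = 1.703
NF = 10 log₁₀(1.703) = 2.31 dB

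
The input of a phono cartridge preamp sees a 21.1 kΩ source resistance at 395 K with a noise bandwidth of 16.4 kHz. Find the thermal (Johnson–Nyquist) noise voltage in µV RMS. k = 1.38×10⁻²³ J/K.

2.75 µV

V_n = √(4kTRB)
4kTRB = 4 × 1.38×10⁻²³ × 395 × 2.11×10⁴ × 1.64×10⁴ = 7.55×10⁻¹² V²
V_n = √(7.55×10⁻¹²) = 2.75×10⁻⁶ V = 2.75 µV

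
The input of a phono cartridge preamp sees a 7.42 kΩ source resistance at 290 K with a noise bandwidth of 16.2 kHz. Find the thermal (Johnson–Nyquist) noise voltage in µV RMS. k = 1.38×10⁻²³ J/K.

V_n = √(4kTRB)
4kTRB = 4 × 1.38×10⁻²³ × 290 × 7.42×10³ × 1.62×10⁴ = 1.92×10⁻¹² V²
V_n = √(1.92×10⁻¹²) = 1.39×10⁻⁶ V = 1.39 µV

1.39 µV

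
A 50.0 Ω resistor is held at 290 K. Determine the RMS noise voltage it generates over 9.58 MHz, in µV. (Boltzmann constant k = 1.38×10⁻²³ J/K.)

V_n = √(4kTRB)
4kTRB = 4 × 1.38×10⁻²³ × 290 × 5.00×10¹ × 9.58×10⁶ = 7.67×10⁻¹² V²
V_n = √(7.67×10⁻¹²) = 2.77×10⁻⁶ V = 2.77 µV

2.77 µV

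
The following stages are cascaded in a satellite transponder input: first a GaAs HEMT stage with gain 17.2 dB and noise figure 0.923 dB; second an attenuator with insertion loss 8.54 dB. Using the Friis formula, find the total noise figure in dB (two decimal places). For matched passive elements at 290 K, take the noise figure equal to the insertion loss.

Convert to linear (a loss of L dB is a gain of −L dB): F_i = 10^(NF_i/10), G_i = 10^(G_i,dB/10)
  Stage 1: F_1 = 10^(0.923/10) = 1.237, G_1 = 10^(17.2/10) = 52.48
  Stage 2: F_2 = 10^(8.54/10) = 7.145, G_2 = 10^(−8.54/10) = 0.1400
Friis cascade:
  F = 1.237 + (7.145 − 1)/52.48 = 1.354
NF = 10 log₁₀(1.354) = 1.32 dB

1.32 dB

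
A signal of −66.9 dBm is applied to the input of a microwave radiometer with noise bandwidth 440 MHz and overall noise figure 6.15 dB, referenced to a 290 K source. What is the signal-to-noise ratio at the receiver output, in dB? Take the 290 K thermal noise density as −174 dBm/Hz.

14.5 dB

Noise floor: N = −174 + 10 log₁₀(B) + NF
10 log₁₀(4.40×10⁸) = 86.43 dB
N = −174 + 86.43 + 6.15 = −81.42 dBm
SNR = P_sig − N = −66.9 − (−81.42) = 14.52 dB → 14.5 dB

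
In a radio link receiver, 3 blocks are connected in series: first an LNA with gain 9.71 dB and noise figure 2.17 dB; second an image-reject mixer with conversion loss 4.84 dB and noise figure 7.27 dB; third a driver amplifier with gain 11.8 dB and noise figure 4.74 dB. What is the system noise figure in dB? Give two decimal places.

4.40 dB

Convert to linear (a loss of L dB is a gain of −L dB): F_i = 10^(NF_i/10), G_i = 10^(G_i,dB/10)
  Stage 1: F_1 = 10^(2.17/10) = 1.648, G_1 = 10^(9.71/10) = 9.354
  Stage 2: F_2 = 10^(7.27/10) = 5.333, G_2 = 10^(−4.84/10) = 0.3281
  Stage 3: F_3 = 10^(4.74/10) = 2.979, G_3 = 10^(11.8/10) = 15.14
Friis cascade:
  F = 1.648 + (5.333 − 1)/9.354 + (2.979 − 1)/3.069 = 2.756
NF = 10 log₁₀(2.756) = 4.40 dB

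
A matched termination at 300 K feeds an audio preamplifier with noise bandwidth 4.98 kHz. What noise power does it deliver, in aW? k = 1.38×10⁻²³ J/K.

P_n = kTB = 1.38×10⁻²³ × 300 × 4.98×10³ = 2.06×10⁻¹⁷ W = 20.6 aW

20.6 aW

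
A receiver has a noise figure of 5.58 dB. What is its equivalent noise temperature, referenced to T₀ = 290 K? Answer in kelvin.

758 K

F = 10^(5.58/10) = 3.6141
T_e = (F − 1)·T₀ = (3.6141 − 1) × 290 = 758 K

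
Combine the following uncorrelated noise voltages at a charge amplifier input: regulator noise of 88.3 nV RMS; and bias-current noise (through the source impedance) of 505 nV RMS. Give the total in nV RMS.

513 nV

Uncorrelated sources add in power (mean-square): V_tot = √(ΣV_i²)
V_tot = √[(8.83×10⁻⁸)² + (5.05×10⁻⁷)²] = 5.13×10⁻⁷ V = 513 nV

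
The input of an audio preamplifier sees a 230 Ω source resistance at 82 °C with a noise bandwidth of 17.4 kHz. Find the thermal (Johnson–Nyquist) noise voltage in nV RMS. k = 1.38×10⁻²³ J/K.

280 nV

T = 82 °C + 273.15 = 355.15 K
V_n = √(4kTRB)
4kTRB = 4 × 1.38×10⁻²³ × 355.15 × 2.30×10² × 1.74×10⁴ = 7.85×10⁻¹⁴ V²
V_n = √(7.85×10⁻¹⁴) = 2.80×10⁻⁷ V = 280 nV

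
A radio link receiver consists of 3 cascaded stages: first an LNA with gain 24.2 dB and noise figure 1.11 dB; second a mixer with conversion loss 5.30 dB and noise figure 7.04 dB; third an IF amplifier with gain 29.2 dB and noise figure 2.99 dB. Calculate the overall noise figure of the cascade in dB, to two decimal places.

Convert to linear (a loss of L dB is a gain of −L dB): F_i = 10^(NF_i/10), G_i = 10^(G_i,dB/10)
  Stage 1: F_1 = 10^(1.11/10) = 1.291, G_1 = 10^(24.2/10) = 263.0
  Stage 2: F_2 = 10^(7.04/10) = 5.058, G_2 = 10^(−5.30/10) = 0.2951
  Stage 3: F_3 = 10^(2.99/10) = 1.991, G_3 = 10^(29.2/10) = 831.8
Friis cascade:
  F = 1.291 + (5.058 − 1)/263.0 + (1.991 − 1)/77.62 = 1.319
NF = 10 log₁₀(1.319) = 1.20 dB

1.20 dB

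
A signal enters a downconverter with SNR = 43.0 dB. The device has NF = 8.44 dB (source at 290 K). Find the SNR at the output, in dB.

34.56 dB

By definition F = SNR_in/SNR_out, so in dB: SNR_out = SNR_in − NF
SNR_out = 43.0 − 8.44 = 34.56 dB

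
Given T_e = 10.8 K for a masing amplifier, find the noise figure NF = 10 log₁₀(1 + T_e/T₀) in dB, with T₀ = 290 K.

F = 1 + T_e/T₀ = 1 + 10.8/290 = 1.03724
NF = 10 log₁₀(1.03724) = 0.159 dB

0.159 dB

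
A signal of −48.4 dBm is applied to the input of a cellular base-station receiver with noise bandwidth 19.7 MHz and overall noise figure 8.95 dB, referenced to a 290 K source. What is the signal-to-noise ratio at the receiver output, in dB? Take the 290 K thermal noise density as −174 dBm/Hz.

Noise floor: N = −174 + 10 log₁₀(B) + NF
10 log₁₀(1.97×10⁷) = 72.94 dB
N = −174 + 72.94 + 8.95 = −92.11 dBm
SNR = P_sig − N = −48.4 − (−92.11) = 43.71 dB → 43.7 dB

43.7 dB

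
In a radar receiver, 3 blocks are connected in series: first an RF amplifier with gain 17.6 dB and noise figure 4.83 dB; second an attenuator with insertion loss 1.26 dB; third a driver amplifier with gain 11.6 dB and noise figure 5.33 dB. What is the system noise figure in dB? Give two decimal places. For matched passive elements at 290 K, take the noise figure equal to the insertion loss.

Convert to linear (a loss of L dB is a gain of −L dB): F_i = 10^(NF_i/10), G_i = 10^(G_i,dB/10)
  Stage 1: F_1 = 10^(4.83/10) = 3.041, G_1 = 10^(17.6/10) = 57.54
  Stage 2: F_2 = 10^(1.26/10) = 1.337, G_2 = 10^(−1.26/10) = 0.7482
  Stage 3: F_3 = 10^(5.33/10) = 3.412, G_3 = 10^(11.6/10) = 14.45
Friis cascade:
  F = 3.041 + (1.337 − 1)/57.54 + (3.412 − 1)/43.05 = 3.103
NF = 10 log₁₀(3.103) = 4.92 dB

4.92 dB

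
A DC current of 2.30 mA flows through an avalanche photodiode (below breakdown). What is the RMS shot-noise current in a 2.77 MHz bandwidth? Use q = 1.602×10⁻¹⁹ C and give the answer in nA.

45.2 nA

I_n = √(2qI·B)
2qI·B = 2 × 1.602×10⁻¹⁹ × 2.30×10⁻³ × 2.77×10⁶ = 2.04×10⁻¹⁵ A²
I_n = √(2.04×10⁻¹⁵) = 4.52×10⁻⁸ A = 45.2 nA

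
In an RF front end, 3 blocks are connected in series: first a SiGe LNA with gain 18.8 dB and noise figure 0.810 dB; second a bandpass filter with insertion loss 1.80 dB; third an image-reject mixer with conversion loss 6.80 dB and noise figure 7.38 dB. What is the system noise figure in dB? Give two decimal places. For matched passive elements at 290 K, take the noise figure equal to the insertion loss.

1.14 dB

Convert to linear (a loss of L dB is a gain of −L dB): F_i = 10^(NF_i/10), G_i = 10^(G_i,dB/10)
  Stage 1: F_1 = 10^(0.810/10) = 1.205, G_1 = 10^(18.8/10) = 75.86
  Stage 2: F_2 = 10^(1.80/10) = 1.514, G_2 = 10^(−1.80/10) = 0.6607
  Stage 3: F_3 = 10^(7.38/10) = 5.470, G_3 = 10^(−6.80/10) = 0.2089
Friis cascade:
  F = 1.205 + (1.514 − 1)/75.86 + (5.470 − 1)/50.12 = 1.301
NF = 10 log₁₀(1.301) = 1.14 dB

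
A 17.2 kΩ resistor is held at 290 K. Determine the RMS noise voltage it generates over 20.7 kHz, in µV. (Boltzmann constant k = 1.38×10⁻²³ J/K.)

V_n = √(4kTRB)
4kTRB = 4 × 1.38×10⁻²³ × 290 × 1.72×10⁴ × 2.07×10⁴ = 5.70×10⁻¹² V²
V_n = √(5.70×10⁻¹²) = 2.39×10⁻⁶ V = 2.39 µV

2.39 µV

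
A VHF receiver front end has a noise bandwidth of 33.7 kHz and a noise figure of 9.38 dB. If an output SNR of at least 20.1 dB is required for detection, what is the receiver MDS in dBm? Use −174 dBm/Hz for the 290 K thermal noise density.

−99.2 dBm

Sensitivity = −174 + 10 log₁₀(B) + NF + SNR_min
= −174 + 45.28 + 9.38 + 20.1
= −99.24 dBm → −99.2 dBm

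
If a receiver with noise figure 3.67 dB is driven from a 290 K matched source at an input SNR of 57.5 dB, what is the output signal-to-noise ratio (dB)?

By definition F = SNR_in/SNR_out, so in dB: SNR_out = SNR_in − NF
SNR_out = 57.5 − 3.67 = 53.83 dB

53.83 dB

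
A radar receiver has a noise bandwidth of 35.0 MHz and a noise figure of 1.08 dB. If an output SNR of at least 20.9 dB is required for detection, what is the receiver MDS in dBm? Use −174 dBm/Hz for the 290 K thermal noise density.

Sensitivity = −174 + 10 log₁₀(B) + NF + SNR_min
= −174 + 75.44 + 1.08 + 20.9
= −76.58 dBm → −76.6 dBm

−76.6 dBm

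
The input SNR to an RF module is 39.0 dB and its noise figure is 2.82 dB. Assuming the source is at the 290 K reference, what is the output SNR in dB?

By definition F = SNR_in/SNR_out, so in dB: SNR_out = SNR_in − NF
SNR_out = 39.0 − 2.82 = 36.18 dB

36.18 dB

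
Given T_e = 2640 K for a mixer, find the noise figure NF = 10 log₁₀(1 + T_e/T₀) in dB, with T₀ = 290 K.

F = 1 + T_e/T₀ = 1 + 2640/290 = 10.1034
NF = 10 log₁₀(10.1034) = 10.04 dB

10.04 dB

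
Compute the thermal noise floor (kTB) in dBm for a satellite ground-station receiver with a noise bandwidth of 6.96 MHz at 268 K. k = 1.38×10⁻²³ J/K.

P_n = kTB = 1.38×10⁻²³ × 268 × 6.96×10⁶ = 2.57×10⁻¹⁴ W
In dBm: 10 log₁₀(2.57×10⁻¹⁴ / 10⁻³) = −105.9 dBm

−105.9 dBm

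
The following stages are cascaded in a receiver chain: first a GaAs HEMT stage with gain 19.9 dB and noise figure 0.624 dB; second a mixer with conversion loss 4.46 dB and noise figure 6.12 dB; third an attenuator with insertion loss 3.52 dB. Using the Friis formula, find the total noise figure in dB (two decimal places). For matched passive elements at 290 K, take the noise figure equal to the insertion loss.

Convert to linear (a loss of L dB is a gain of −L dB): F_i = 10^(NF_i/10), G_i = 10^(G_i,dB/10)
  Stage 1: F_1 = 10^(0.624/10) = 1.155, G_1 = 10^(19.9/10) = 97.72
  Stage 2: F_2 = 10^(6.12/10) = 4.093, G_2 = 10^(−4.46/10) = 0.3581
  Stage 3: F_3 = 10^(3.52/10) = 2.249, G_3 = 10^(−3.52/10) = 0.4446
Friis cascade:
  F = 1.155 + (4.093 − 1)/97.72 + (2.249 − 1)/34.99 = 1.222
NF = 10 log₁₀(1.222) = 0.87 dB

0.87 dB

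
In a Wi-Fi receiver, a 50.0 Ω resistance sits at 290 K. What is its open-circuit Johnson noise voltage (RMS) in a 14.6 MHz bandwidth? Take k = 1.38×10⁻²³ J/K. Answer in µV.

V_n = √(4kTRB)
4kTRB = 4 × 1.38×10⁻²³ × 290 × 5.00×10¹ × 1.46×10⁷ = 1.17×10⁻¹¹ V²
V_n = √(1.17×10⁻¹¹) = 3.42×10⁻⁶ V = 3.42 µV

3.42 µV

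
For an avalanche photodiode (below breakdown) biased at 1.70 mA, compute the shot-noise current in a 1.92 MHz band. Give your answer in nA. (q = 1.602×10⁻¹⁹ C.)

I_n = √(2qI·B)
2qI·B = 2 × 1.602×10⁻¹⁹ × 1.70×10⁻³ × 1.92×10⁶ = 1.05×10⁻¹⁵ A²
I_n = √(1.05×10⁻¹⁵) = 3.23×10⁻⁸ A = 32.3 nA

32.3 nA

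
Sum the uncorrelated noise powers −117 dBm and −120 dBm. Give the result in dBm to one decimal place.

−115.2 dBm

Convert to linear, add, convert back:
P₁ = 2.00×10⁻¹⁵ W, P₂ = 1.00×10⁻¹⁵ W
P_tot = 3.00×10⁻¹⁵ W → 10 log₁₀(P_tot / 10⁻³) = −115.2 dBm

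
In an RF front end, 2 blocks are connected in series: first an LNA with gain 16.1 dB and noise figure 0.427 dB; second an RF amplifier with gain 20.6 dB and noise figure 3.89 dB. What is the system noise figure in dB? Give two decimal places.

Convert to linear (a loss of L dB is a gain of −L dB): F_i = 10^(NF_i/10), G_i = 10^(G_i,dB/10)
  Stage 1: F_1 = 10^(0.427/10) = 1.103, G_1 = 10^(16.1/10) = 40.74
  Stage 2: F_2 = 10^(3.89/10) = 2.449, G_2 = 10^(20.6/10) = 114.8
Friis cascade:
  F = 1.103 + (2.449 − 1)/40.74 = 1.139
NF = 10 log₁₀(1.139) = 0.56 dB

0.56 dB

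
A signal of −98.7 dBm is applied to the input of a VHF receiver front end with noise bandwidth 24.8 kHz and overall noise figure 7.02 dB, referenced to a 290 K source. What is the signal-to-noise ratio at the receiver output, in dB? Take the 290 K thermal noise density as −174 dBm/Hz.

Noise floor: N = −174 + 10 log₁₀(B) + NF
10 log₁₀(2.48×10⁴) = 43.94 dB
N = −174 + 43.94 + 7.02 = −123.04 dBm
SNR = P_sig − N = −98.7 − (−123.04) = 24.34 dB → 24.3 dB

24.3 dB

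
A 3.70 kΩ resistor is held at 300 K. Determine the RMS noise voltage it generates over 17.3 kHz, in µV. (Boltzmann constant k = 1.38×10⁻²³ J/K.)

1.03 µV

V_n = √(4kTRB)
4kTRB = 4 × 1.38×10⁻²³ × 300 × 3.70×10³ × 1.73×10⁴ = 1.06×10⁻¹² V²
V_n = √(1.06×10⁻¹²) = 1.03×10⁻⁶ V = 1.03 µV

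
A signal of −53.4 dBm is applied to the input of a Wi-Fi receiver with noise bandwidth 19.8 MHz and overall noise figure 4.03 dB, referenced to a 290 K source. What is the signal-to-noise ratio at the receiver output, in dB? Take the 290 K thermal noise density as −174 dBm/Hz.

Noise floor: N = −174 + 10 log₁₀(B) + NF
10 log₁₀(1.98×10⁷) = 72.97 dB
N = −174 + 72.97 + 4.03 = −97.00 dBm
SNR = P_sig − N = −53.4 − (−97.00) = 43.60 dB → 43.6 dB

43.6 dB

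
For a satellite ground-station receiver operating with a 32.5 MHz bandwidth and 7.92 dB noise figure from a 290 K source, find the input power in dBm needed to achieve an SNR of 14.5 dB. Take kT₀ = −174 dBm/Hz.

−76.5 dBm

Sensitivity = −174 + 10 log₁₀(B) + NF + SNR_min
= −174 + 75.12 + 7.92 + 14.5
= −76.46 dBm → −76.5 dBm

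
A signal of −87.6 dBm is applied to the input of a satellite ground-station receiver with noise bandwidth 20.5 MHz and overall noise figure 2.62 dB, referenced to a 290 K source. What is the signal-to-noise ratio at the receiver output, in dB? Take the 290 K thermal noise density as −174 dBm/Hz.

10.7 dB

Noise floor: N = −174 + 10 log₁₀(B) + NF
10 log₁₀(2.05×10⁷) = 73.12 dB
N = −174 + 73.12 + 2.62 = −98.26 dBm
SNR = P_sig − N = −87.6 − (−98.26) = 10.66 dB → 10.7 dB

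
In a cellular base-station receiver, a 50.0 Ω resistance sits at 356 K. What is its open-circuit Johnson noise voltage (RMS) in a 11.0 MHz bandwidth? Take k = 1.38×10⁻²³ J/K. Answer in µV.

V_n = √(4kTRB)
4kTRB = 4 × 1.38×10⁻²³ × 356 × 5.00×10¹ × 1.10×10⁷ = 1.08×10⁻¹¹ V²
V_n = √(1.08×10⁻¹¹) = 3.29×10⁻⁶ V = 3.29 µV

3.29 µV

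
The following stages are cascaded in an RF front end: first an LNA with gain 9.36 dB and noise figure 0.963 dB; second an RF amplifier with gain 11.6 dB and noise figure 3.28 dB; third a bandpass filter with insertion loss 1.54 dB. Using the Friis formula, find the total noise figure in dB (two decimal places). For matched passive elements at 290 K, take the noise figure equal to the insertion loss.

Convert to linear (a loss of L dB is a gain of −L dB): F_i = 10^(NF_i/10), G_i = 10^(G_i,dB/10)
  Stage 1: F_1 = 10^(0.963/10) = 1.248, G_1 = 10^(9.36/10) = 8.630
  Stage 2: F_2 = 10^(3.28/10) = 2.128, G_2 = 10^(11.6/10) = 14.45
  Stage 3: F_3 = 10^(1.54/10) = 1.426, G_3 = 10^(−1.54/10) = 0.7015
Friis cascade:
  F = 1.248 + (2.128 − 1)/8.630 + (1.426 − 1)/124.7 = 1.382
NF = 10 log₁₀(1.382) = 1.41 dB

1.41 dB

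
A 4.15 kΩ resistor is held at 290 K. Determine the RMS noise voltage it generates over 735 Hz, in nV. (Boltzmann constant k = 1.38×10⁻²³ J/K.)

221 nV

V_n = √(4kTRB)
4kTRB = 4 × 1.38×10⁻²³ × 290 × 4.15×10³ × 7.35×10² = 4.88×10⁻¹⁴ V²
V_n = √(4.88×10⁻¹⁴) = 2.21×10⁻⁷ V = 221 nV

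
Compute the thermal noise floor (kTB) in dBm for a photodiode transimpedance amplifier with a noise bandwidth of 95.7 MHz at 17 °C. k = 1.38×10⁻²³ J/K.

−94.2 dBm

T = 17 °C + 273.15 = 290.15 K
P_n = kTB = 1.38×10⁻²³ × 290.15 × 9.57×10⁷ = 3.83×10⁻¹³ W
In dBm: 10 log₁₀(3.83×10⁻¹³ / 10⁻³) = −94.2 dBm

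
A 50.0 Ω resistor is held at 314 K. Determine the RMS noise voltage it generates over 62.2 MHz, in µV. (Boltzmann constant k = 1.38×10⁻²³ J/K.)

V_n = √(4kTRB)
4kTRB = 4 × 1.38×10⁻²³ × 314 × 5.00×10¹ × 6.22×10⁷ = 5.39×10⁻¹¹ V²
V_n = √(5.39×10⁻¹¹) = 7.34×10⁻⁶ V = 7.34 µV

7.34 µV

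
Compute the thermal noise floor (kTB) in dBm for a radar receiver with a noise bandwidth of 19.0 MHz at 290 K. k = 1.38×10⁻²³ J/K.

P_n = kTB = 1.38×10⁻²³ × 290 × 1.90×10⁷ = 7.60×10⁻¹⁴ W
In dBm: 10 log₁₀(7.60×10⁻¹⁴ / 10⁻³) = −101.2 dBm

−101.2 dBm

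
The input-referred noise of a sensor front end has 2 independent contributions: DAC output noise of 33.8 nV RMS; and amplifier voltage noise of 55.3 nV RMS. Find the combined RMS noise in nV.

64.8 nV

Uncorrelated sources add in power (mean-square): V_tot = √(ΣV_i²)
V_tot = √[(3.38×10⁻⁸)² + (5.53×10⁻⁸)²] = 6.48×10⁻⁸ V = 64.8 nV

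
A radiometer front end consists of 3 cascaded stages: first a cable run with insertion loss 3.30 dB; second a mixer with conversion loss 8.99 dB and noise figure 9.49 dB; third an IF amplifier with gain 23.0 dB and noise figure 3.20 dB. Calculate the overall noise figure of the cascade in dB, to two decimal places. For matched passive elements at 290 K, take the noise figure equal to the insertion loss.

15.74 dB

Convert to linear (a loss of L dB is a gain of −L dB): F_i = 10^(NF_i/10), G_i = 10^(G_i,dB/10)
  Stage 1: F_1 = 10^(3.30/10) = 2.138, G_1 = 10^(−3.30/10) = 0.4677
  Stage 2: F_2 = 10^(9.49/10) = 8.892, G_2 = 10^(−8.99/10) = 0.1262
  Stage 3: F_3 = 10^(3.20/10) = 2.089, G_3 = 10^(23.0/10) = 199.5
Friis cascade:
  F = 2.138 + (8.892 − 1)/0.4677 + (2.089 − 1)/0.05902 = 37.47
NF = 10 log₁₀(37.47) = 15.74 dB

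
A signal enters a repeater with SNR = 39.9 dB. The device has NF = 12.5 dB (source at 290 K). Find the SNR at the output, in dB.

27.4 dB

By definition F = SNR_in/SNR_out, so in dB: SNR_out = SNR_in − NF
SNR_out = 39.9 − 12.5 = 27.4 dB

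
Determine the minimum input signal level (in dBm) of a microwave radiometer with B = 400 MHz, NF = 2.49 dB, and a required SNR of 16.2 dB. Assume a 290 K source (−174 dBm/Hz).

−69.3 dBm

Sensitivity = −174 + 10 log₁₀(B) + NF + SNR_min
= −174 + 86.02 + 2.49 + 16.2
= −69.29 dBm → −69.3 dBm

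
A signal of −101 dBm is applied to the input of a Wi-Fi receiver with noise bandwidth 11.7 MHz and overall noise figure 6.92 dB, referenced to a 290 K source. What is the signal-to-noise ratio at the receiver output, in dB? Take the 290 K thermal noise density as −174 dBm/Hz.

−4.6 dB

Noise floor: N = −174 + 10 log₁₀(B) + NF
10 log₁₀(1.17×10⁷) = 70.68 dB
N = −174 + 70.68 + 6.92 = −96.40 dBm
SNR = P_sig − N = −101 − (−96.40) = −4.60 dB → −4.6 dB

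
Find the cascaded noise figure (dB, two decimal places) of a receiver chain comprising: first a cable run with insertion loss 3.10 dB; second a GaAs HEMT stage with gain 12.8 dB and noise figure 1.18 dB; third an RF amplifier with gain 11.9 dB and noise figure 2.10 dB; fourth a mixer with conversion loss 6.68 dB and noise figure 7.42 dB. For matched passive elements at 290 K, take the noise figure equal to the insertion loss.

4.44 dB

Convert to linear (a loss of L dB is a gain of −L dB): F_i = 10^(NF_i/10), G_i = 10^(G_i,dB/10)
  Stage 1: F_1 = 10^(3.10/10) = 2.042, G_1 = 10^(−3.10/10) = 0.4898
  Stage 2: F_2 = 10^(1.18/10) = 1.312, G_2 = 10^(12.8/10) = 19.05
  Stage 3: F_3 = 10^(2.10/10) = 1.622, G_3 = 10^(11.9/10) = 15.49
  Stage 4: F_4 = 10^(7.42/10) = 5.521, G_4 = 10^(−6.68/10) = 0.2148
Friis cascade:
  F = 2.042 + (1.312 − 1)/0.4898 + (1.622 − 1)/9.333 + (5.521 − 1)/144.5 = 2.777
NF = 10 log₁₀(2.777) = 4.44 dB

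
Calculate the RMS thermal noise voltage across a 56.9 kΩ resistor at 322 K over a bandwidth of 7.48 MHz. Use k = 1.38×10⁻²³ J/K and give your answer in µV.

87.0 µV

V_n = √(4kTRB)
4kTRB = 4 × 1.38×10⁻²³ × 322 × 5.69×10⁴ × 7.48×10⁶ = 7.56×10⁻⁹ V²
V_n = √(7.56×10⁻⁹) = 8.70×10⁻⁵ V = 87.0 µV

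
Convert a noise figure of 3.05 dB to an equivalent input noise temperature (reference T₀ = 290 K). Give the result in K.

F = 10^(3.05/10) = 2.01837
T_e = (F − 1)·T₀ = (2.01837 − 1) × 290 = 295 K

295 K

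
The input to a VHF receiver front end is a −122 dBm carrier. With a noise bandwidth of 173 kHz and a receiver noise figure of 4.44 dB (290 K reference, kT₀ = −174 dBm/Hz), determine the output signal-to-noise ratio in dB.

−4.8 dB

Noise floor: N = −174 + 10 log₁₀(B) + NF
10 log₁₀(1.73×10⁵) = 52.38 dB
N = −174 + 52.38 + 4.44 = −117.18 dBm
SNR = P_sig − N = −122 − (−117.18) = −4.82 dB → −4.8 dB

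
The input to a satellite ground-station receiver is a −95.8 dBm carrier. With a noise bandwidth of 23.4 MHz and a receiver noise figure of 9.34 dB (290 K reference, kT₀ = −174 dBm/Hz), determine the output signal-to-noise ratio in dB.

Noise floor: N = −174 + 10 log₁₀(B) + NF
10 log₁₀(2.34×10⁷) = 73.69 dB
N = −174 + 73.69 + 9.34 = −90.97 dBm
SNR = P_sig − N = −95.8 − (−90.97) = −4.83 dB → −4.8 dB

−4.8 dB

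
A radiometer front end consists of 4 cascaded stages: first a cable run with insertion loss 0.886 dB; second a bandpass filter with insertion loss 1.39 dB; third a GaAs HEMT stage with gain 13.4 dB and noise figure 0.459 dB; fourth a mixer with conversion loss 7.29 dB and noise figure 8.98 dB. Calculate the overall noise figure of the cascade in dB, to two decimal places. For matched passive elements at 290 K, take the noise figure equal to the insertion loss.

Convert to linear (a loss of L dB is a gain of −L dB): F_i = 10^(NF_i/10), G_i = 10^(G_i,dB/10)
  Stage 1: F_1 = 10^(0.886/10) = 1.226, G_1 = 10^(−0.886/10) = 0.8155
  Stage 2: F_2 = 10^(1.39/10) = 1.377, G_2 = 10^(−1.39/10) = 0.7261
  Stage 3: F_3 = 10^(0.459/10) = 1.111, G_3 = 10^(13.4/10) = 21.88
  Stage 4: F_4 = 10^(8.98/10) = 7.907, G_4 = 10^(−7.29/10) = 0.1866
Friis cascade:
  F = 1.226 + (1.377 − 1)/0.8155 + (1.111 − 1)/0.5921 + (7.907 − 1)/12.95 = 2.410
NF = 10 log₁₀(2.410) = 3.82 dB

3.82 dB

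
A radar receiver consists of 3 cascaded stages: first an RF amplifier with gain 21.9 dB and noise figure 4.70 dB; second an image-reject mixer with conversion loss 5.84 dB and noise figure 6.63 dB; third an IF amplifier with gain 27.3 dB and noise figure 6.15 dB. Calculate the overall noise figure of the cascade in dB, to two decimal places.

4.85 dB

Convert to linear (a loss of L dB is a gain of −L dB): F_i = 10^(NF_i/10), G_i = 10^(G_i,dB/10)
  Stage 1: F_1 = 10^(4.70/10) = 2.951, G_1 = 10^(21.9/10) = 154.9
  Stage 2: F_2 = 10^(6.63/10) = 4.603, G_2 = 10^(−5.84/10) = 0.2606
  Stage 3: F_3 = 10^(6.15/10) = 4.121, G_3 = 10^(27.3/10) = 537.0
Friis cascade:
  F = 2.951 + (4.603 − 1)/154.9 + (4.121 − 1)/40.36 = 3.052
NF = 10 log₁₀(3.052) = 4.85 dB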